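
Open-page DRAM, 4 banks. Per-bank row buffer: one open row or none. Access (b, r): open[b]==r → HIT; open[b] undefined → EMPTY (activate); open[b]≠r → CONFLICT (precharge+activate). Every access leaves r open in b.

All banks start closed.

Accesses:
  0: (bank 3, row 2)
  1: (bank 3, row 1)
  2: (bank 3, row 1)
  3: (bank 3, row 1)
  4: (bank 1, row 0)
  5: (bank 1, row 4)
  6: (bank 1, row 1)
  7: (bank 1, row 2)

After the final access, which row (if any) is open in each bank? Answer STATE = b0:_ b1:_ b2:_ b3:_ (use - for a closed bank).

step 0: bank3 None->2 [EMPTY]
step 1: bank3 2->1 [CONFLICT]
step 2: bank3 1->1 [HIT]
step 3: bank3 1->1 [HIT]
step 4: bank1 None->0 [EMPTY]
step 5: bank1 0->4 [CONFLICT]
step 6: bank1 4->1 [CONFLICT]
step 7: bank1 1->2 [CONFLICT]

STATE = b0:- b1:2 b2:- b3:1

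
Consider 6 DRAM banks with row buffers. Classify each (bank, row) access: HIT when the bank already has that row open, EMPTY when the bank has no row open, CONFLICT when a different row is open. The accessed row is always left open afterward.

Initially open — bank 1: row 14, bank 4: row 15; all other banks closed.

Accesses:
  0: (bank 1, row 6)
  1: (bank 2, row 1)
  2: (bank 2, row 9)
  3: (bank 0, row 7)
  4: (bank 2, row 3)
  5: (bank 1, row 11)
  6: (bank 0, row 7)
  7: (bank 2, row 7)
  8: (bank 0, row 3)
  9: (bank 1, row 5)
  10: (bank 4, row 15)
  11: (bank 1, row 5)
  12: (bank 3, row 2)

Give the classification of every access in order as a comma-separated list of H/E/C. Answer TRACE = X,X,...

TRACE = C,E,C,E,C,C,H,C,C,C,H,H,E

#0 (1,6) C  (was 14)
#1 (2,1) E
#2 (2,9) C  (was 1)
#3 (0,7) E
#4 (2,3) C  (was 9)
#5 (1,11) C  (was 6)
#6 (0,7) H  (was 7)
#7 (2,7) C  (was 3)
#8 (0,3) C  (was 7)
#9 (1,5) C  (was 11)
#10 (4,15) H  (was 15)
#11 (1,5) H  (was 5)
#12 (3,2) E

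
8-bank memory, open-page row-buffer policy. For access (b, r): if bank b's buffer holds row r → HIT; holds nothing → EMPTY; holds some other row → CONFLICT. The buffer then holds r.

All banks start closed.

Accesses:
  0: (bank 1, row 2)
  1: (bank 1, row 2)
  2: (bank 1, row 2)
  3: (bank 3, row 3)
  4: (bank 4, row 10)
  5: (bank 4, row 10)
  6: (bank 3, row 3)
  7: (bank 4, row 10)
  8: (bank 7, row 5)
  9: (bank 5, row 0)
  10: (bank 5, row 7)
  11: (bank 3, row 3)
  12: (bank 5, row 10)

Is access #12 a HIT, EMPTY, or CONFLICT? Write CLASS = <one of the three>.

CLASS = CONFLICT

  [0] b1 r2: no row ⇒ E
  [1] b1 r2: had r2 ⇒ H
  [2] b1 r2: had r2 ⇒ H
  [3] b3 r3: no row ⇒ E
  [4] b4 r10: no row ⇒ E
  [5] b4 r10: had r10 ⇒ H
  [6] b3 r3: had r3 ⇒ H
  [7] b4 r10: had r10 ⇒ H
  [8] b7 r5: no row ⇒ E
  [9] b5 r0: no row ⇒ E
  [10] b5 r7: had r0 ⇒ C
  [11] b3 r3: had r3 ⇒ H
  [12] b5 r10: had r7 ⇒ C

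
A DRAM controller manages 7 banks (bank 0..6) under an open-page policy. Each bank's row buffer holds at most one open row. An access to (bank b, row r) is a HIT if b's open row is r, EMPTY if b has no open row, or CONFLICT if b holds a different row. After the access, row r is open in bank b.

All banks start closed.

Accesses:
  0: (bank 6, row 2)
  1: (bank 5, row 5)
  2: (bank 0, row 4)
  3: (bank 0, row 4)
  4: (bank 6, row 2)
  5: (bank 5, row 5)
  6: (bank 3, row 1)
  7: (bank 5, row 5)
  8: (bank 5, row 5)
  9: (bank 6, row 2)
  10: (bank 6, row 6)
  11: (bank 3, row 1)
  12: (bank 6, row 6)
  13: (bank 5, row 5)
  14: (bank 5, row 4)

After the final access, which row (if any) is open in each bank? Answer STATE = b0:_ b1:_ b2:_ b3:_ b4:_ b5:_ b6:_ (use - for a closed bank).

STATE = b0:4 b1:- b2:- b3:1 b4:- b5:4 b6:6

step 0: bank6 None->2 [EMPTY]
step 1: bank5 None->5 [EMPTY]
step 2: bank0 None->4 [EMPTY]
step 3: bank0 4->4 [HIT]
step 4: bank6 2->2 [HIT]
step 5: bank5 5->5 [HIT]
step 6: bank3 None->1 [EMPTY]
step 7: bank5 5->5 [HIT]
step 8: bank5 5->5 [HIT]
step 9: bank6 2->2 [HIT]
step 10: bank6 2->6 [CONFLICT]
step 11: bank3 1->1 [HIT]
step 12: bank6 6->6 [HIT]
step 13: bank5 5->5 [HIT]
step 14: bank5 5->4 [CONFLICT]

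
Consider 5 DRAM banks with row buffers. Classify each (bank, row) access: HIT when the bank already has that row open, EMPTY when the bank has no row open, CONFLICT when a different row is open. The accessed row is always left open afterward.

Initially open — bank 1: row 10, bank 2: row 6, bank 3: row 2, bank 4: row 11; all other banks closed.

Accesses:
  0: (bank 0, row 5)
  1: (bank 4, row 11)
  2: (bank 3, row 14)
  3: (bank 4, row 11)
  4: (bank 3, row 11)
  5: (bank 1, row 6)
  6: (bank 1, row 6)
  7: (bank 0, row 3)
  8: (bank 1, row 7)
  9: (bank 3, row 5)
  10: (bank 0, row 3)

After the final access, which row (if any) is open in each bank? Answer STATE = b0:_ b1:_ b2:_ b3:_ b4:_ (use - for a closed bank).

0: bank 0 row 5 — prev None → EMPTY
1: bank 4 row 11 — prev 11 → HIT
2: bank 3 row 14 — prev 2 → CONFLICT
3: bank 4 row 11 — prev 11 → HIT
4: bank 3 row 11 — prev 14 → CONFLICT
5: bank 1 row 6 — prev 10 → CONFLICT
6: bank 1 row 6 — prev 6 → HIT
7: bank 0 row 3 — prev 5 → CONFLICT
8: bank 1 row 7 — prev 6 → CONFLICT
9: bank 3 row 5 — prev 11 → CONFLICT
10: bank 0 row 3 — prev 3 → HIT

STATE = b0:3 b1:7 b2:6 b3:5 b4:11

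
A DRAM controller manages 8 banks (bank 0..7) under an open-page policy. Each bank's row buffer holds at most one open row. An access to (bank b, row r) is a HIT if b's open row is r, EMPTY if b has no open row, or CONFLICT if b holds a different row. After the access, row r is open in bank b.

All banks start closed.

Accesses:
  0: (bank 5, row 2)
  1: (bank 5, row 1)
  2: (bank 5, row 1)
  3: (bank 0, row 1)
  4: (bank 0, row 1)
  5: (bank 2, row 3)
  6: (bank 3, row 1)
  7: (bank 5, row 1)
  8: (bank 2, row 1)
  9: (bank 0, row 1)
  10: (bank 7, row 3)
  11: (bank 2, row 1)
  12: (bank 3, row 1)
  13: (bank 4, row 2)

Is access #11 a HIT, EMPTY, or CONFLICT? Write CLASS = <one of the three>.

0: bank 5 row 2 — prev None → EMPTY
1: bank 5 row 1 — prev 2 → CONFLICT
2: bank 5 row 1 — prev 1 → HIT
3: bank 0 row 1 — prev None → EMPTY
4: bank 0 row 1 — prev 1 → HIT
5: bank 2 row 3 — prev None → EMPTY
6: bank 3 row 1 — prev None → EMPTY
7: bank 5 row 1 — prev 1 → HIT
8: bank 2 row 1 — prev 3 → CONFLICT
9: bank 0 row 1 — prev 1 → HIT
10: bank 7 row 3 — prev None → EMPTY
11: bank 2 row 1 — prev 1 → HIT
12: bank 3 row 1 — prev 1 → HIT
13: bank 4 row 2 — prev None → EMPTY

CLASS = HIT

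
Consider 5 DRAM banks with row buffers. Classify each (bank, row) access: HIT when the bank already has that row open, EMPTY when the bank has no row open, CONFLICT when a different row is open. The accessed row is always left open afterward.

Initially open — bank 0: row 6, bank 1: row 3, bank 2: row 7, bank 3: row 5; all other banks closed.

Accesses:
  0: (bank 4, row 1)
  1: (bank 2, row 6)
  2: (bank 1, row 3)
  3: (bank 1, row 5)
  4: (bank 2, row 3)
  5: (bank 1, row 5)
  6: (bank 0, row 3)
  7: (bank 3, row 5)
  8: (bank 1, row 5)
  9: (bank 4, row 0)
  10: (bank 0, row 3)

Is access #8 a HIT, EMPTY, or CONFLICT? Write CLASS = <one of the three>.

step 0: bank4 None->1 [EMPTY]
step 1: bank2 7->6 [CONFLICT]
step 2: bank1 3->3 [HIT]
step 3: bank1 3->5 [CONFLICT]
step 4: bank2 6->3 [CONFLICT]
step 5: bank1 5->5 [HIT]
step 6: bank0 6->3 [CONFLICT]
step 7: bank3 5->5 [HIT]
step 8: bank1 5->5 [HIT]
step 9: bank4 1->0 [CONFLICT]
step 10: bank0 3->3 [HIT]

CLASS = HIT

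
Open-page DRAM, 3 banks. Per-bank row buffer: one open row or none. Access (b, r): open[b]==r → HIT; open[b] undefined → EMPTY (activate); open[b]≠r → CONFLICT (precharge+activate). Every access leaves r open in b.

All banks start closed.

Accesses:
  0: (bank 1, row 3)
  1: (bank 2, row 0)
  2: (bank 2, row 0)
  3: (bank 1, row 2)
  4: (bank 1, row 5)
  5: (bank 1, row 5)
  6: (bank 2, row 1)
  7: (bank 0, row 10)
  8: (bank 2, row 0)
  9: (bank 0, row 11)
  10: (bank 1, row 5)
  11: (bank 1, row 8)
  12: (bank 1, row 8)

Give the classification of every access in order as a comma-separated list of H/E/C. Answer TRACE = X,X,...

#0 (1,3) E
#1 (2,0) E
#2 (2,0) H  (was 0)
#3 (1,2) C  (was 3)
#4 (1,5) C  (was 2)
#5 (1,5) H  (was 5)
#6 (2,1) C  (was 0)
#7 (0,10) E
#8 (2,0) C  (was 1)
#9 (0,11) C  (was 10)
#10 (1,5) H  (was 5)
#11 (1,8) C  (was 5)
#12 (1,8) H  (was 8)

TRACE = E,E,H,C,C,H,C,E,C,C,H,C,H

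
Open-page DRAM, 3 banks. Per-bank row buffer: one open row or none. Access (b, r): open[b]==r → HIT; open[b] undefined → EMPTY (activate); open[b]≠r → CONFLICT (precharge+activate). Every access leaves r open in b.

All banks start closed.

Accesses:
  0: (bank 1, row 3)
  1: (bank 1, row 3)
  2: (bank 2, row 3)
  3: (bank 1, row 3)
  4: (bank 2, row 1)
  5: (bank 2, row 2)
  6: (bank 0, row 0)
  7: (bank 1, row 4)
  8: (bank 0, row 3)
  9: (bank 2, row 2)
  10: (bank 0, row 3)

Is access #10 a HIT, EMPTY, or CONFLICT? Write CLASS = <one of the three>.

  [0] b1 r3: no row ⇒ E
  [1] b1 r3: had r3 ⇒ H
  [2] b2 r3: no row ⇒ E
  [3] b1 r3: had r3 ⇒ H
  [4] b2 r1: had r3 ⇒ C
  [5] b2 r2: had r1 ⇒ C
  [6] b0 r0: no row ⇒ E
  [7] b1 r4: had r3 ⇒ C
  [8] b0 r3: had r0 ⇒ C
  [9] b2 r2: had r2 ⇒ H
  [10] b0 r3: had r3 ⇒ H

CLASS = HIT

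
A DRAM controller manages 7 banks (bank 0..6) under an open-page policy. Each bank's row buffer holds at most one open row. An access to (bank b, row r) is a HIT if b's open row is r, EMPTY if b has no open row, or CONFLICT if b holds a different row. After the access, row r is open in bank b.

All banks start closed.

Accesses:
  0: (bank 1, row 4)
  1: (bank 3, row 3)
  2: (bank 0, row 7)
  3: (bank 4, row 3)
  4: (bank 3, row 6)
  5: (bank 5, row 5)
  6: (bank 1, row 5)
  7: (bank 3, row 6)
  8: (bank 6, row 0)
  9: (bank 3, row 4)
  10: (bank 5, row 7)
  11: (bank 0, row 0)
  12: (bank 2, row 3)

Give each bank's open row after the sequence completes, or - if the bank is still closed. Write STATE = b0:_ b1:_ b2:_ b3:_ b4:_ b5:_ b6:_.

step 0: bank1 None->4 [EMPTY]
step 1: bank3 None->3 [EMPTY]
step 2: bank0 None->7 [EMPTY]
step 3: bank4 None->3 [EMPTY]
step 4: bank3 3->6 [CONFLICT]
step 5: bank5 None->5 [EMPTY]
step 6: bank1 4->5 [CONFLICT]
step 7: bank3 6->6 [HIT]
step 8: bank6 None->0 [EMPTY]
step 9: bank3 6->4 [CONFLICT]
step 10: bank5 5->7 [CONFLICT]
step 11: bank0 7->0 [CONFLICT]
step 12: bank2 None->3 [EMPTY]

STATE = b0:0 b1:5 b2:3 b3:4 b4:3 b5:7 b6:0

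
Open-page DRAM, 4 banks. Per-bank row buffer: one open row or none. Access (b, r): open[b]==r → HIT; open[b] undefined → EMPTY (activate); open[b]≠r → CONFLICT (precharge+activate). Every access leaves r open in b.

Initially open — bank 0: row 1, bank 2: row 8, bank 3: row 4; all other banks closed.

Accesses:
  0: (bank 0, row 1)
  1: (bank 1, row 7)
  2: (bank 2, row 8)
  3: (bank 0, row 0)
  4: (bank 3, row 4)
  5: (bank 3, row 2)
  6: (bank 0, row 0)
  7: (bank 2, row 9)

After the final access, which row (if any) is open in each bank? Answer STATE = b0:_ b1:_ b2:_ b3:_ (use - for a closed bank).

STATE = b0:0 b1:7 b2:9 b3:2

#0 (0,1) H  (was 1)
#1 (1,7) E
#2 (2,8) H  (was 8)
#3 (0,0) C  (was 1)
#4 (3,4) H  (was 4)
#5 (3,2) C  (was 4)
#6 (0,0) H  (was 0)
#7 (2,9) C  (was 8)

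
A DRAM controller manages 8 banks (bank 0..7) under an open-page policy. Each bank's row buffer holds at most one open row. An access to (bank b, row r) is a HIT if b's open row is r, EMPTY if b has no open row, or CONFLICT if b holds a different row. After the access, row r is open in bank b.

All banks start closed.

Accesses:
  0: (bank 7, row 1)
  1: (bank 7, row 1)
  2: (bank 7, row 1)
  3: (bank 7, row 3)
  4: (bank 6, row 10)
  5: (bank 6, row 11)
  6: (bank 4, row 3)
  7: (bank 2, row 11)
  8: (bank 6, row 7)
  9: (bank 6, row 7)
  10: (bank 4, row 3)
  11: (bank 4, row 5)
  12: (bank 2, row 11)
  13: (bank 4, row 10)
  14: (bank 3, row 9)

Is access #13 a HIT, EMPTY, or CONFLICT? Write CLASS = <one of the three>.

CLASS = CONFLICT

#0 (7,1) E
#1 (7,1) H  (was 1)
#2 (7,1) H  (was 1)
#3 (7,3) C  (was 1)
#4 (6,10) E
#5 (6,11) C  (was 10)
#6 (4,3) E
#7 (2,11) E
#8 (6,7) C  (was 11)
#9 (6,7) H  (was 7)
#10 (4,3) H  (was 3)
#11 (4,5) C  (was 3)
#12 (2,11) H  (was 11)
#13 (4,10) C  (was 5)
#14 (3,9) E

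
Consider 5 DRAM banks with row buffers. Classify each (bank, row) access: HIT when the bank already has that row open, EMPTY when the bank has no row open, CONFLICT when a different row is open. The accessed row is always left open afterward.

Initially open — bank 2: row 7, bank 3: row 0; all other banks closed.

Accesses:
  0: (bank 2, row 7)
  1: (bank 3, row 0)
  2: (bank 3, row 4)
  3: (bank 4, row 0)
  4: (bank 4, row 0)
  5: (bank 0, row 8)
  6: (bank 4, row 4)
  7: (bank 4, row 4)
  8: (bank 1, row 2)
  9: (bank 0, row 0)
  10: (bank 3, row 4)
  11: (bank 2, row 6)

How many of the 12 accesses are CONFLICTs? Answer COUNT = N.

step 0: bank2 7->7 [HIT]
step 1: bank3 0->0 [HIT]
step 2: bank3 0->4 [CONFLICT]
step 3: bank4 None->0 [EMPTY]
step 4: bank4 0->0 [HIT]
step 5: bank0 None->8 [EMPTY]
step 6: bank4 0->4 [CONFLICT]
step 7: bank4 4->4 [HIT]
step 8: bank1 None->2 [EMPTY]
step 9: bank0 8->0 [CONFLICT]
step 10: bank3 4->4 [HIT]
step 11: bank2 7->6 [CONFLICT]

COUNT = 4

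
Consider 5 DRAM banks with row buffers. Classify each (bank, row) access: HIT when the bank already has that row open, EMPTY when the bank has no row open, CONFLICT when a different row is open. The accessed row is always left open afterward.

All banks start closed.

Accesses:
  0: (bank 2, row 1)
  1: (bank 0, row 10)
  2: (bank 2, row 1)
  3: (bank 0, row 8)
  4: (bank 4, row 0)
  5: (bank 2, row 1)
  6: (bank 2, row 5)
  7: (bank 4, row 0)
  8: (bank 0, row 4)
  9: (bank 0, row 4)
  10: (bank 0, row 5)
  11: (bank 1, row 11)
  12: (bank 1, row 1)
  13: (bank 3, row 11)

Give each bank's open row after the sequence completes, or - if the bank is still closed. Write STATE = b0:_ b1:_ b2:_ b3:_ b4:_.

STATE = b0:5 b1:1 b2:5 b3:11 b4:0

step 0: bank2 None->1 [EMPTY]
step 1: bank0 None->10 [EMPTY]
step 2: bank2 1->1 [HIT]
step 3: bank0 10->8 [CONFLICT]
step 4: bank4 None->0 [EMPTY]
step 5: bank2 1->1 [HIT]
step 6: bank2 1->5 [CONFLICT]
step 7: bank4 0->0 [HIT]
step 8: bank0 8->4 [CONFLICT]
step 9: bank0 4->4 [HIT]
step 10: bank0 4->5 [CONFLICT]
step 11: bank1 None->11 [EMPTY]
step 12: bank1 11->1 [CONFLICT]
step 13: bank3 None->11 [EMPTY]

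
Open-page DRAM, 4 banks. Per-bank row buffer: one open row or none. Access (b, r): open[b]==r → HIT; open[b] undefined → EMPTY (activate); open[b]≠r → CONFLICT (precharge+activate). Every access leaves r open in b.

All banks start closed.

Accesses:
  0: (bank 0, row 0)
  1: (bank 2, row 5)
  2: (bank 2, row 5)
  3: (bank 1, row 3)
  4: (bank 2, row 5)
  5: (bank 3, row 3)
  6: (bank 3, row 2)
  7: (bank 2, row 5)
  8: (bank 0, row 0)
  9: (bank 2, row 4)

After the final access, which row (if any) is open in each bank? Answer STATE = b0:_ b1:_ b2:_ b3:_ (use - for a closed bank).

STATE = b0:0 b1:3 b2:4 b3:2

  [0] b0 r0: no row ⇒ E
  [1] b2 r5: no row ⇒ E
  [2] b2 r5: had r5 ⇒ H
  [3] b1 r3: no row ⇒ E
  [4] b2 r5: had r5 ⇒ H
  [5] b3 r3: no row ⇒ E
  [6] b3 r2: had r3 ⇒ C
  [7] b2 r5: had r5 ⇒ H
  [8] b0 r0: had r0 ⇒ H
  [9] b2 r4: had r5 ⇒ C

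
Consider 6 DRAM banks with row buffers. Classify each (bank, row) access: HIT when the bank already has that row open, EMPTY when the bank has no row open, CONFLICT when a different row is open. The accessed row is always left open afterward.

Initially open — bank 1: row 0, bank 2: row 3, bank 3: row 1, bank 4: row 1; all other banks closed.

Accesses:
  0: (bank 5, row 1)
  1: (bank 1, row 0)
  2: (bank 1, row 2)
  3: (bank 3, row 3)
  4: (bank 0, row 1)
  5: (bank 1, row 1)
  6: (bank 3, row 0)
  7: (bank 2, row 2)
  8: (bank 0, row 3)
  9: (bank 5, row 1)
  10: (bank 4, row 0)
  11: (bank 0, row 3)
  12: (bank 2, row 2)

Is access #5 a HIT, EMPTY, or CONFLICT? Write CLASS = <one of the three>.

CLASS = CONFLICT

step 0: bank5 None->1 [EMPTY]
step 1: bank1 0->0 [HIT]
step 2: bank1 0->2 [CONFLICT]
step 3: bank3 1->3 [CONFLICT]
step 4: bank0 None->1 [EMPTY]
step 5: bank1 2->1 [CONFLICT]
step 6: bank3 3->0 [CONFLICT]
step 7: bank2 3->2 [CONFLICT]
step 8: bank0 1->3 [CONFLICT]
step 9: bank5 1->1 [HIT]
step 10: bank4 1->0 [CONFLICT]
step 11: bank0 3->3 [HIT]
step 12: bank2 2->2 [HIT]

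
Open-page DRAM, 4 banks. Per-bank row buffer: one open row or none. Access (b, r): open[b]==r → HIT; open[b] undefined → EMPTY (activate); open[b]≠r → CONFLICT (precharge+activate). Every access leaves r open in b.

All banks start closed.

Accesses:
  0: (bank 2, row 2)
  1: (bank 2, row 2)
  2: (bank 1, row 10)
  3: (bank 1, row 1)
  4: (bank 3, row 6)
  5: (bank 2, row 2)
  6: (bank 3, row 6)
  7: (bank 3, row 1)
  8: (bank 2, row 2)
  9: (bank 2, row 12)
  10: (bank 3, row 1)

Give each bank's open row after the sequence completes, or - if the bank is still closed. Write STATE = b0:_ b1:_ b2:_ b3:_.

STATE = b0:- b1:1 b2:12 b3:1

step 0: bank2 None->2 [EMPTY]
step 1: bank2 2->2 [HIT]
step 2: bank1 None->10 [EMPTY]
step 3: bank1 10->1 [CONFLICT]
step 4: bank3 None->6 [EMPTY]
step 5: bank2 2->2 [HIT]
step 6: bank3 6->6 [HIT]
step 7: bank3 6->1 [CONFLICT]
step 8: bank2 2->2 [HIT]
step 9: bank2 2->12 [CONFLICT]
step 10: bank3 1->1 [HIT]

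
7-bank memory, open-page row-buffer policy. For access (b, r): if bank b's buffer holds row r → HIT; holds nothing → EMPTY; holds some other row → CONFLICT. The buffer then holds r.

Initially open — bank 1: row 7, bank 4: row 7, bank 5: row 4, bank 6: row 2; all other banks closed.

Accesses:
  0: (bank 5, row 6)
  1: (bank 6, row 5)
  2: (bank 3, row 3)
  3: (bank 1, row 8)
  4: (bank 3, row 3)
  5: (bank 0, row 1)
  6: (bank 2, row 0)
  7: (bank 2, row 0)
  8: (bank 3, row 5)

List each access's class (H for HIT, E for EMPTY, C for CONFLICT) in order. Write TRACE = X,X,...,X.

0: bank 5 row 6 — prev 4 → CONFLICT
1: bank 6 row 5 — prev 2 → CONFLICT
2: bank 3 row 3 — prev None → EMPTY
3: bank 1 row 8 — prev 7 → CONFLICT
4: bank 3 row 3 — prev 3 → HIT
5: bank 0 row 1 — prev None → EMPTY
6: bank 2 row 0 — prev None → EMPTY
7: bank 2 row 0 — prev 0 → HIT
8: bank 3 row 5 — prev 3 → CONFLICT

TRACE = C,C,E,C,H,E,E,H,C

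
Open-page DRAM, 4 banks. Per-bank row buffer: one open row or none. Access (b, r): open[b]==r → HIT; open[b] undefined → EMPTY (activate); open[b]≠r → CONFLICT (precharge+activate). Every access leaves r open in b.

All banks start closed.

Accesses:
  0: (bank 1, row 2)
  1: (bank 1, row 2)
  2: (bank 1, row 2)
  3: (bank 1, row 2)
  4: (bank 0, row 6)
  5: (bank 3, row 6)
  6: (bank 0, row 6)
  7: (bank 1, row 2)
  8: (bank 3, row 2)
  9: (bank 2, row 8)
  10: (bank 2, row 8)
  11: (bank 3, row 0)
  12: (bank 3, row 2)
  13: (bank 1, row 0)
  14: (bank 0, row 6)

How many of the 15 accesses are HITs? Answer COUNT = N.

COUNT = 7

0: bank 1 row 2 — prev None → EMPTY
1: bank 1 row 2 — prev 2 → HIT
2: bank 1 row 2 — prev 2 → HIT
3: bank 1 row 2 — prev 2 → HIT
4: bank 0 row 6 — prev None → EMPTY
5: bank 3 row 6 — prev None → EMPTY
6: bank 0 row 6 — prev 6 → HIT
7: bank 1 row 2 — prev 2 → HIT
8: bank 3 row 2 — prev 6 → CONFLICT
9: bank 2 row 8 — prev None → EMPTY
10: bank 2 row 8 — prev 8 → HIT
11: bank 3 row 0 — prev 2 → CONFLICT
12: bank 3 row 2 — prev 0 → CONFLICT
13: bank 1 row 0 — prev 2 → CONFLICT
14: bank 0 row 6 — prev 6 → HIT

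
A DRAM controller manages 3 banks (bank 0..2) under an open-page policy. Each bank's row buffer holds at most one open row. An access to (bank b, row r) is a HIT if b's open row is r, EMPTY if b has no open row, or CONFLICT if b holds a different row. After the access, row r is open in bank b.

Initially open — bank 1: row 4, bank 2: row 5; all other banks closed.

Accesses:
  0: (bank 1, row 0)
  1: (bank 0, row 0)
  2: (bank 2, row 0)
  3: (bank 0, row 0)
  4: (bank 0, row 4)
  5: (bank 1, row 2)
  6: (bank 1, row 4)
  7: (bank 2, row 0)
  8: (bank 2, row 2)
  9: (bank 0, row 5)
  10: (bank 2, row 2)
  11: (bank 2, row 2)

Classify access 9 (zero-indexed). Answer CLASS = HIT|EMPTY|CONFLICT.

step 0: bank1 4->0 [CONFLICT]
step 1: bank0 None->0 [EMPTY]
step 2: bank2 5->0 [CONFLICT]
step 3: bank0 0->0 [HIT]
step 4: bank0 0->4 [CONFLICT]
step 5: bank1 0->2 [CONFLICT]
step 6: bank1 2->4 [CONFLICT]
step 7: bank2 0->0 [HIT]
step 8: bank2 0->2 [CONFLICT]
step 9: bank0 4->5 [CONFLICT]
step 10: bank2 2->2 [HIT]
step 11: bank2 2->2 [HIT]

CLASS = CONFLICT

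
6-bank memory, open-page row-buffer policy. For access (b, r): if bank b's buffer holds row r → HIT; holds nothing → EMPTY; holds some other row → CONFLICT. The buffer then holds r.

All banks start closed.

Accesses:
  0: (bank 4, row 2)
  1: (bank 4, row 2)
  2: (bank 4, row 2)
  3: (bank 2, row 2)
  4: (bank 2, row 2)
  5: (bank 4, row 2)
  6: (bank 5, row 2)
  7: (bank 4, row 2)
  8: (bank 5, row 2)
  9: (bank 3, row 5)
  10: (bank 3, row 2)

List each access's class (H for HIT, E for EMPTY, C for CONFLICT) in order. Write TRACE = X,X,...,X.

TRACE = E,H,H,E,H,H,E,H,H,E,C

step 0: bank4 None->2 [EMPTY]
step 1: bank4 2->2 [HIT]
step 2: bank4 2->2 [HIT]
step 3: bank2 None->2 [EMPTY]
step 4: bank2 2->2 [HIT]
step 5: bank4 2->2 [HIT]
step 6: bank5 None->2 [EMPTY]
step 7: bank4 2->2 [HIT]
step 8: bank5 2->2 [HIT]
step 9: bank3 None->5 [EMPTY]
step 10: bank3 5->2 [CONFLICT]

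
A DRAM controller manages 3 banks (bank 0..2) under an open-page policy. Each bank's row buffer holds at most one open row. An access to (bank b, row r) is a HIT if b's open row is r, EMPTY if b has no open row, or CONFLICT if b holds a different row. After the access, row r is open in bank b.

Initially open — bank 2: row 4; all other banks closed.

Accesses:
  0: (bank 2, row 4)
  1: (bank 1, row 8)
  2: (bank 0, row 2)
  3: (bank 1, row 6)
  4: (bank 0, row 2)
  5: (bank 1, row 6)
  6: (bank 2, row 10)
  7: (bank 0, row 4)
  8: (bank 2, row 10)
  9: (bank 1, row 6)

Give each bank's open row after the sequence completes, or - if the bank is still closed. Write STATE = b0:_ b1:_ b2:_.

STATE = b0:4 b1:6 b2:10

step 0: bank2 4->4 [HIT]
step 1: bank1 None->8 [EMPTY]
step 2: bank0 None->2 [EMPTY]
step 3: bank1 8->6 [CONFLICT]
step 4: bank0 2->2 [HIT]
step 5: bank1 6->6 [HIT]
step 6: bank2 4->10 [CONFLICT]
step 7: bank0 2->4 [CONFLICT]
step 8: bank2 10->10 [HIT]
step 9: bank1 6->6 [HIT]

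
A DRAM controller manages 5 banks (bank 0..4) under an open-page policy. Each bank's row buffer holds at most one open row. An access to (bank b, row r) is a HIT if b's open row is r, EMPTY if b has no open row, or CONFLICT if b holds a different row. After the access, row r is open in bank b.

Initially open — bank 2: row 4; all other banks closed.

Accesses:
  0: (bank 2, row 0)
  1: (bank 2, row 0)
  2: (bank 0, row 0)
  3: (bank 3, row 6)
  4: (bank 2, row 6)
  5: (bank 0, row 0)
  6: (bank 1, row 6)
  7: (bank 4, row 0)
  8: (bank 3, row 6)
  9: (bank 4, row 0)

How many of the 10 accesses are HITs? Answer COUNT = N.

  [0] b2 r0: had r4 ⇒ C
  [1] b2 r0: had r0 ⇒ H
  [2] b0 r0: no row ⇒ E
  [3] b3 r6: no row ⇒ E
  [4] b2 r6: had r0 ⇒ C
  [5] b0 r0: had r0 ⇒ H
  [6] b1 r6: no row ⇒ E
  [7] b4 r0: no row ⇒ E
  [8] b3 r6: had r6 ⇒ H
  [9] b4 r0: had r0 ⇒ H

COUNT = 4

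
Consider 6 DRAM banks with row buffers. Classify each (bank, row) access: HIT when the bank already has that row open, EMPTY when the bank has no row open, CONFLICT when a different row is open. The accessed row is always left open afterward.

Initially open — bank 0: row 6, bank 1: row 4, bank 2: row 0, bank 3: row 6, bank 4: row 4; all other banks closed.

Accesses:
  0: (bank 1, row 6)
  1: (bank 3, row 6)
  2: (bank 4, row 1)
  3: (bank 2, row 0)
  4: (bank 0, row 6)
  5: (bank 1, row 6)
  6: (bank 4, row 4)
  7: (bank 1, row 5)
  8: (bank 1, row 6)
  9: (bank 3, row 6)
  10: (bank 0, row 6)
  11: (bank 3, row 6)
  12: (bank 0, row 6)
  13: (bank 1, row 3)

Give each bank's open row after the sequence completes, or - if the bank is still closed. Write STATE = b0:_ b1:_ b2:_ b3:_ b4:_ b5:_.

0: bank 1 row 6 — prev 4 → CONFLICT
1: bank 3 row 6 — prev 6 → HIT
2: bank 4 row 1 — prev 4 → CONFLICT
3: bank 2 row 0 — prev 0 → HIT
4: bank 0 row 6 — prev 6 → HIT
5: bank 1 row 6 — prev 6 → HIT
6: bank 4 row 4 — prev 1 → CONFLICT
7: bank 1 row 5 — prev 6 → CONFLICT
8: bank 1 row 6 — prev 5 → CONFLICT
9: bank 3 row 6 — prev 6 → HIT
10: bank 0 row 6 — prev 6 → HIT
11: bank 3 row 6 — prev 6 → HIT
12: bank 0 row 6 — prev 6 → HIT
13: bank 1 row 3 — prev 6 → CONFLICT

STATE = b0:6 b1:3 b2:0 b3:6 b4:4 b5:-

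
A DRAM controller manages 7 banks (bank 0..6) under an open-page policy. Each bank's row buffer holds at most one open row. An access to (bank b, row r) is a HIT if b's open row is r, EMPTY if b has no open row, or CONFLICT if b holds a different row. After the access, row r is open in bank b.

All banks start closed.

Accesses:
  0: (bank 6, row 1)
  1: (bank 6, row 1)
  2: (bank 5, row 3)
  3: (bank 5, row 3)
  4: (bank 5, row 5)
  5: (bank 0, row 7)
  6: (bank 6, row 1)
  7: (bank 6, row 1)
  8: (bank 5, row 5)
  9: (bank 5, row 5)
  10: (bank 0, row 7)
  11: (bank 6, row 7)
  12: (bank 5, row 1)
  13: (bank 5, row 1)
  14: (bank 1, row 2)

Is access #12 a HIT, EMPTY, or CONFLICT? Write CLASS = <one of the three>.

CLASS = CONFLICT

#0 (6,1) E
#1 (6,1) H  (was 1)
#2 (5,3) E
#3 (5,3) H  (was 3)
#4 (5,5) C  (was 3)
#5 (0,7) E
#6 (6,1) H  (was 1)
#7 (6,1) H  (was 1)
#8 (5,5) H  (was 5)
#9 (5,5) H  (was 5)
#10 (0,7) H  (was 7)
#11 (6,7) C  (was 1)
#12 (5,1) C  (was 5)
#13 (5,1) H  (was 1)
#14 (1,2) E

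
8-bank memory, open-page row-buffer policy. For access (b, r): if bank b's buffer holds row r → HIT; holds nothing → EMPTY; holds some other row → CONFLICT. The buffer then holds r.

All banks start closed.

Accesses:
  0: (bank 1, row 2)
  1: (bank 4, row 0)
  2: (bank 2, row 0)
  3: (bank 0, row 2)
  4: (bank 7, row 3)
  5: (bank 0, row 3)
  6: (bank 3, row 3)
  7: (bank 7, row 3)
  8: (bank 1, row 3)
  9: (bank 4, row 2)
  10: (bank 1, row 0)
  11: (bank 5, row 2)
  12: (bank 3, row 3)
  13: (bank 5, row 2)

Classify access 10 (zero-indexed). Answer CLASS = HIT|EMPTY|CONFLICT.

CLASS = CONFLICT

  [0] b1 r2: no row ⇒ E
  [1] b4 r0: no row ⇒ E
  [2] b2 r0: no row ⇒ E
  [3] b0 r2: no row ⇒ E
  [4] b7 r3: no row ⇒ E
  [5] b0 r3: had r2 ⇒ C
  [6] b3 r3: no row ⇒ E
  [7] b7 r3: had r3 ⇒ H
  [8] b1 r3: had r2 ⇒ C
  [9] b4 r2: had r0 ⇒ C
  [10] b1 r0: had r3 ⇒ C
  [11] b5 r2: no row ⇒ E
  [12] b3 r3: had r3 ⇒ H
  [13] b5 r2: had r2 ⇒ H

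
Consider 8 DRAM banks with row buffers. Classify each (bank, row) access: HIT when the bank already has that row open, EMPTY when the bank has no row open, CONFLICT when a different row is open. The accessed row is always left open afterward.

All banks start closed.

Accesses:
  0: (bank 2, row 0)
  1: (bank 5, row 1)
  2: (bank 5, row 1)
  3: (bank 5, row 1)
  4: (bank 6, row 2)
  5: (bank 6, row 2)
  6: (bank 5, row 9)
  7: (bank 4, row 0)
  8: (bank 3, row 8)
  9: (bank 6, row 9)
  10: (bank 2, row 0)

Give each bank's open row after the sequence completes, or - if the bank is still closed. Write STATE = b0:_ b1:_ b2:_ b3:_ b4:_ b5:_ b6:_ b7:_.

0: bank 2 row 0 — prev None → EMPTY
1: bank 5 row 1 — prev None → EMPTY
2: bank 5 row 1 — prev 1 → HIT
3: bank 5 row 1 — prev 1 → HIT
4: bank 6 row 2 — prev None → EMPTY
5: bank 6 row 2 — prev 2 → HIT
6: bank 5 row 9 — prev 1 → CONFLICT
7: bank 4 row 0 — prev None → EMPTY
8: bank 3 row 8 — prev None → EMPTY
9: bank 6 row 9 — prev 2 → CONFLICT
10: bank 2 row 0 — prev 0 → HIT

STATE = b0:- b1:- b2:0 b3:8 b4:0 b5:9 b6:9 b7:-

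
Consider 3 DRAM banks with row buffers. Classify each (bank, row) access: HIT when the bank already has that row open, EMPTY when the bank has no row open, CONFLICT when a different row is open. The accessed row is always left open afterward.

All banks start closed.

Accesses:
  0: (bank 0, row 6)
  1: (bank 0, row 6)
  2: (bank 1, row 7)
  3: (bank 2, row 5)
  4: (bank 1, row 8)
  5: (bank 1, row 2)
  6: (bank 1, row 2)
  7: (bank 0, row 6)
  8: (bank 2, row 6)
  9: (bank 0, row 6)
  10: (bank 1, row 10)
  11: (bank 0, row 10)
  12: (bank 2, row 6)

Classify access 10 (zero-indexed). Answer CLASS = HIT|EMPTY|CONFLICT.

CLASS = CONFLICT

#0 (0,6) E
#1 (0,6) H  (was 6)
#2 (1,7) E
#3 (2,5) E
#4 (1,8) C  (was 7)
#5 (1,2) C  (was 8)
#6 (1,2) H  (was 2)
#7 (0,6) H  (was 6)
#8 (2,6) C  (was 5)
#9 (0,6) H  (was 6)
#10 (1,10) C  (was 2)
#11 (0,10) C  (was 6)
#12 (2,6) H  (was 6)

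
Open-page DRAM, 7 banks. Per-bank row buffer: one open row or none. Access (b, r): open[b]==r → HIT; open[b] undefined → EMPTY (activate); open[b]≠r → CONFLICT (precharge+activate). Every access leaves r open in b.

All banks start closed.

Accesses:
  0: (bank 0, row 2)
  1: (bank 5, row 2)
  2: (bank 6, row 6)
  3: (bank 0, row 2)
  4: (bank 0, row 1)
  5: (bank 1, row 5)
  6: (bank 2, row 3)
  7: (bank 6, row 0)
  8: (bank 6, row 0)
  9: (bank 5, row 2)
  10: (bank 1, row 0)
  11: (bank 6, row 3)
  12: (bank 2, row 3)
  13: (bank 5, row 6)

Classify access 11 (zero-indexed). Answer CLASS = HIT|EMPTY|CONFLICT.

CLASS = CONFLICT

  [0] b0 r2: no row ⇒ E
  [1] b5 r2: no row ⇒ E
  [2] b6 r6: no row ⇒ E
  [3] b0 r2: had r2 ⇒ H
  [4] b0 r1: had r2 ⇒ C
  [5] b1 r5: no row ⇒ E
  [6] b2 r3: no row ⇒ E
  [7] b6 r0: had r6 ⇒ C
  [8] b6 r0: had r0 ⇒ H
  [9] b5 r2: had r2 ⇒ H
  [10] b1 r0: had r5 ⇒ C
  [11] b6 r3: had r0 ⇒ C
  [12] b2 r3: had r3 ⇒ H
  [13] b5 r6: had r2 ⇒ C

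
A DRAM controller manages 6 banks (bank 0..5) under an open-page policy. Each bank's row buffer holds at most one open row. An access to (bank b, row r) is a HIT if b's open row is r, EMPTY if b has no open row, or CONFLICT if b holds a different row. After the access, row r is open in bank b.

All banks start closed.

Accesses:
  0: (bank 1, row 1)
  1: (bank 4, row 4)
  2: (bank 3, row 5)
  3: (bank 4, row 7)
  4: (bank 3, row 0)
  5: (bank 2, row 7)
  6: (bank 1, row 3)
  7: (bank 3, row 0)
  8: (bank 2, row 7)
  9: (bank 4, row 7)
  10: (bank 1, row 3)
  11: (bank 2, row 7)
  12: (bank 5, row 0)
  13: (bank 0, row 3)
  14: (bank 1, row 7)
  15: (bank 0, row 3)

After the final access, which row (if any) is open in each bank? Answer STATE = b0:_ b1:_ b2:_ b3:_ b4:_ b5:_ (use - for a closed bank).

  [0] b1 r1: no row ⇒ E
  [1] b4 r4: no row ⇒ E
  [2] b3 r5: no row ⇒ E
  [3] b4 r7: had r4 ⇒ C
  [4] b3 r0: had r5 ⇒ C
  [5] b2 r7: no row ⇒ E
  [6] b1 r3: had r1 ⇒ C
  [7] b3 r0: had r0 ⇒ H
  [8] b2 r7: had r7 ⇒ H
  [9] b4 r7: had r7 ⇒ H
  [10] b1 r3: had r3 ⇒ H
  [11] b2 r7: had r7 ⇒ H
  [12] b5 r0: no row ⇒ E
  [13] b0 r3: no row ⇒ E
  [14] b1 r7: had r3 ⇒ C
  [15] b0 r3: had r3 ⇒ H

STATE = b0:3 b1:7 b2:7 b3:0 b4:7 b5:0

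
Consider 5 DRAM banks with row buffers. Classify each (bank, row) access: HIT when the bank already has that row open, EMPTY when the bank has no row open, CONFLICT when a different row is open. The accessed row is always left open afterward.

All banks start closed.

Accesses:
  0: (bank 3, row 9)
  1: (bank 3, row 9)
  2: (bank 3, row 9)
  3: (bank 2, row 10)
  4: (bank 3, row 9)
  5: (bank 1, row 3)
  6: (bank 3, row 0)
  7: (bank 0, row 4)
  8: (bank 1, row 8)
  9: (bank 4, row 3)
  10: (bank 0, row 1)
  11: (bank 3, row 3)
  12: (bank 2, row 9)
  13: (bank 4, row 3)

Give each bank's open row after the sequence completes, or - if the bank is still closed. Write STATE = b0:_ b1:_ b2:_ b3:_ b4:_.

step 0: bank3 None->9 [EMPTY]
step 1: bank3 9->9 [HIT]
step 2: bank3 9->9 [HIT]
step 3: bank2 None->10 [EMPTY]
step 4: bank3 9->9 [HIT]
step 5: bank1 None->3 [EMPTY]
step 6: bank3 9->0 [CONFLICT]
step 7: bank0 None->4 [EMPTY]
step 8: bank1 3->8 [CONFLICT]
step 9: bank4 None->3 [EMPTY]
step 10: bank0 4->1 [CONFLICT]
step 11: bank3 0->3 [CONFLICT]
step 12: bank2 10->9 [CONFLICT]
step 13: bank4 3->3 [HIT]

STATE = b0:1 b1:8 b2:9 b3:3 b4:3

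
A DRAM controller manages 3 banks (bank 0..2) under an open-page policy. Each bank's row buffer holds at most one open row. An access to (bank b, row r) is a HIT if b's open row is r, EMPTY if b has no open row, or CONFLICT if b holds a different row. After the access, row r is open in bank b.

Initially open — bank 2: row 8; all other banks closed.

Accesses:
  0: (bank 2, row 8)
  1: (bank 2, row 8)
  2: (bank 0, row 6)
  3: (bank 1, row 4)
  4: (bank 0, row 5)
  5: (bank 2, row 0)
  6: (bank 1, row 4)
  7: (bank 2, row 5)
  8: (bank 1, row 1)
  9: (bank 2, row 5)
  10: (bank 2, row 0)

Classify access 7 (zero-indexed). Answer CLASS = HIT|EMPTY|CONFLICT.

CLASS = CONFLICT

  [0] b2 r8: had r8 ⇒ H
  [1] b2 r8: had r8 ⇒ H
  [2] b0 r6: no row ⇒ E
  [3] b1 r4: no row ⇒ E
  [4] b0 r5: had r6 ⇒ C
  [5] b2 r0: had r8 ⇒ C
  [6] b1 r4: had r4 ⇒ H
  [7] b2 r5: had r0 ⇒ C
  [8] b1 r1: had r4 ⇒ C
  [9] b2 r5: had r5 ⇒ H
  [10] b2 r0: had r5 ⇒ C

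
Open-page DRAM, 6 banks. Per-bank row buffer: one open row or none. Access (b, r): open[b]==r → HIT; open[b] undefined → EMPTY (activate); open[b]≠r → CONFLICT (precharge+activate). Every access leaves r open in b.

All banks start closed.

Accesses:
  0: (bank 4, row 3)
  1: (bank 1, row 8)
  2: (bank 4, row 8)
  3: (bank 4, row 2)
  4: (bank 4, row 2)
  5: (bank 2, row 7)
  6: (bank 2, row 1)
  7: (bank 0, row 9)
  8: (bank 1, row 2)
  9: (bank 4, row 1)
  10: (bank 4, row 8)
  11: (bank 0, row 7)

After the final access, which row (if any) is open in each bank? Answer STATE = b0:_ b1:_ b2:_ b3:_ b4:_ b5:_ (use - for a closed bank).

STATE = b0:7 b1:2 b2:1 b3:- b4:8 b5:-

0: bank 4 row 3 — prev None → EMPTY
1: bank 1 row 8 — prev None → EMPTY
2: bank 4 row 8 — prev 3 → CONFLICT
3: bank 4 row 2 — prev 8 → CONFLICT
4: bank 4 row 2 — prev 2 → HIT
5: bank 2 row 7 — prev None → EMPTY
6: bank 2 row 1 — prev 7 → CONFLICT
7: bank 0 row 9 — prev None → EMPTY
8: bank 1 row 2 — prev 8 → CONFLICT
9: bank 4 row 1 — prev 2 → CONFLICT
10: bank 4 row 8 — prev 1 → CONFLICT
11: bank 0 row 7 — prev 9 → CONFLICT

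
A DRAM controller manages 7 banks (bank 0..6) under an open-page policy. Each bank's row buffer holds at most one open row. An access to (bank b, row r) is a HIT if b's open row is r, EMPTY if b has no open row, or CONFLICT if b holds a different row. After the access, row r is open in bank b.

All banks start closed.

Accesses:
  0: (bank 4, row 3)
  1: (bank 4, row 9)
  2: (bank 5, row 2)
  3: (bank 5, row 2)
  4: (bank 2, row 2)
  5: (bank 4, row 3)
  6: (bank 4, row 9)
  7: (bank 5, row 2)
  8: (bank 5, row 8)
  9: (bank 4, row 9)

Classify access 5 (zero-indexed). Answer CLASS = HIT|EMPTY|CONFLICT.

step 0: bank4 None->3 [EMPTY]
step 1: bank4 3->9 [CONFLICT]
step 2: bank5 None->2 [EMPTY]
step 3: bank5 2->2 [HIT]
step 4: bank2 None->2 [EMPTY]
step 5: bank4 9->3 [CONFLICT]
step 6: bank4 3->9 [CONFLICT]
step 7: bank5 2->2 [HIT]
step 8: bank5 2->8 [CONFLICT]
step 9: bank4 9->9 [HIT]

CLASS = CONFLICT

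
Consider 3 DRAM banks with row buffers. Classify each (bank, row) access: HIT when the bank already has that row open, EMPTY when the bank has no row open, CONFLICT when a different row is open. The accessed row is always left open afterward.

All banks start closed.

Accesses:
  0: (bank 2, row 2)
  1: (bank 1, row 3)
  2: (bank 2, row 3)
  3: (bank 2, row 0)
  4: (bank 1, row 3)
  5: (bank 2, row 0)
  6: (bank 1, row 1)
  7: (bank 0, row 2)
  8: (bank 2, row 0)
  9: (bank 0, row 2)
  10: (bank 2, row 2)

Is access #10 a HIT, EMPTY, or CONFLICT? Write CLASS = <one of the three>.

CLASS = CONFLICT

step 0: bank2 None->2 [EMPTY]
step 1: bank1 None->3 [EMPTY]
step 2: bank2 2->3 [CONFLICT]
step 3: bank2 3->0 [CONFLICT]
step 4: bank1 3->3 [HIT]
step 5: bank2 0->0 [HIT]
step 6: bank1 3->1 [CONFLICT]
step 7: bank0 None->2 [EMPTY]
step 8: bank2 0->0 [HIT]
step 9: bank0 2->2 [HIT]
step 10: bank2 0->2 [CONFLICT]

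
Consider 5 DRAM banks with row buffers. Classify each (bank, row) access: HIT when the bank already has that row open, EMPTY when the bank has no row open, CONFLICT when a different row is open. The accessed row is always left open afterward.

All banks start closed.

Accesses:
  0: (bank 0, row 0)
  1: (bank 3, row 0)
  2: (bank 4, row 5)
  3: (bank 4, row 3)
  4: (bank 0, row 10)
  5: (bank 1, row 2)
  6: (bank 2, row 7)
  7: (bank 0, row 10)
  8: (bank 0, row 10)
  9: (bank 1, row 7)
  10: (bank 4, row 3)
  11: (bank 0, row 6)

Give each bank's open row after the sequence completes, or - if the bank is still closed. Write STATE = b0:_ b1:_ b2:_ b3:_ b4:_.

#0 (0,0) E
#1 (3,0) E
#2 (4,5) E
#3 (4,3) C  (was 5)
#4 (0,10) C  (was 0)
#5 (1,2) E
#6 (2,7) E
#7 (0,10) H  (was 10)
#8 (0,10) H  (was 10)
#9 (1,7) C  (was 2)
#10 (4,3) H  (was 3)
#11 (0,6) C  (was 10)

STATE = b0:6 b1:7 b2:7 b3:0 b4:3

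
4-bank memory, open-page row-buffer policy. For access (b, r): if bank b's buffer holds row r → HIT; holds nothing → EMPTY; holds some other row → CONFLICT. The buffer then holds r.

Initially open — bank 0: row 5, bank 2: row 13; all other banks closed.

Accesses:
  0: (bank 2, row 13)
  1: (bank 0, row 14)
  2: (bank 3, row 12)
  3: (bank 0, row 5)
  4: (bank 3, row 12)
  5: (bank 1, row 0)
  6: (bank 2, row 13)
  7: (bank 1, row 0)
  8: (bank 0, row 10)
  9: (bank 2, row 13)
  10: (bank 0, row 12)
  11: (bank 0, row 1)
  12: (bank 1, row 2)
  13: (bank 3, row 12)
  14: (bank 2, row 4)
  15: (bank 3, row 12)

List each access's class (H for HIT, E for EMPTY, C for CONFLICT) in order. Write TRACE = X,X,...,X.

TRACE = H,C,E,C,H,E,H,H,C,H,C,C,C,H,C,H

step 0: bank2 13->13 [HIT]
step 1: bank0 5->14 [CONFLICT]
step 2: bank3 None->12 [EMPTY]
step 3: bank0 14->5 [CONFLICT]
step 4: bank3 12->12 [HIT]
step 5: bank1 None->0 [EMPTY]
step 6: bank2 13->13 [HIT]
step 7: bank1 0->0 [HIT]
step 8: bank0 5->10 [CONFLICT]
step 9: bank2 13->13 [HIT]
step 10: bank0 10->12 [CONFLICT]
step 11: bank0 12->1 [CONFLICT]
step 12: bank1 0->2 [CONFLICT]
step 13: bank3 12->12 [HIT]
step 14: bank2 13->4 [CONFLICT]
step 15: bank3 12->12 [HIT]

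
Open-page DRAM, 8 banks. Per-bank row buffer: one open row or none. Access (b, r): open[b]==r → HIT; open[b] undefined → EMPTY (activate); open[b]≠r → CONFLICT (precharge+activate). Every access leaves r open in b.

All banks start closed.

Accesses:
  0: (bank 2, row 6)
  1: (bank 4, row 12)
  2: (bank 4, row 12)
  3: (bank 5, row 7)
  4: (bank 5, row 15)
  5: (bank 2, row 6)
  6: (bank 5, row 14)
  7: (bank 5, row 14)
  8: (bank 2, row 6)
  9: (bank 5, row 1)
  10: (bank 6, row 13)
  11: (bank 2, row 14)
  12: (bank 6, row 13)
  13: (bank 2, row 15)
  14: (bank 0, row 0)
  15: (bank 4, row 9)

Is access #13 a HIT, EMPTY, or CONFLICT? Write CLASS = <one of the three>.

step 0: bank2 None->6 [EMPTY]
step 1: bank4 None->12 [EMPTY]
step 2: bank4 12->12 [HIT]
step 3: bank5 None->7 [EMPTY]
step 4: bank5 7->15 [CONFLICT]
step 5: bank2 6->6 [HIT]
step 6: bank5 15->14 [CONFLICT]
step 7: bank5 14->14 [HIT]
step 8: bank2 6->6 [HIT]
step 9: bank5 14->1 [CONFLICT]
step 10: bank6 None->13 [EMPTY]
step 11: bank2 6->14 [CONFLICT]
step 12: bank6 13->13 [HIT]
step 13: bank2 14->15 [CONFLICT]
step 14: bank0 None->0 [EMPTY]
step 15: bank4 12->9 [CONFLICT]

CLASS = CONFLICT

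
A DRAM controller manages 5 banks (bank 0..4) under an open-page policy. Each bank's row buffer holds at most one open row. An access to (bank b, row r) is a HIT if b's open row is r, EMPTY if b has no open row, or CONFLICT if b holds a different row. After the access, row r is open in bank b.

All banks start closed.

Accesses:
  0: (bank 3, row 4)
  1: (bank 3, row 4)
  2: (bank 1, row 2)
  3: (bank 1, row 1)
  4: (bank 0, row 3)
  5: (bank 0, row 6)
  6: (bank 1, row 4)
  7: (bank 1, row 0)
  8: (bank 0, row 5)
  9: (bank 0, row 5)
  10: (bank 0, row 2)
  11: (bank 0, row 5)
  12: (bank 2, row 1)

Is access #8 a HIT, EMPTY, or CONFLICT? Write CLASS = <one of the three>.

CLASS = CONFLICT

0: bank 3 row 4 — prev None → EMPTY
1: bank 3 row 4 — prev 4 → HIT
2: bank 1 row 2 — prev None → EMPTY
3: bank 1 row 1 — prev 2 → CONFLICT
4: bank 0 row 3 — prev None → EMPTY
5: bank 0 row 6 — prev 3 → CONFLICT
6: bank 1 row 4 — prev 1 → CONFLICT
7: bank 1 row 0 — prev 4 → CONFLICT
8: bank 0 row 5 — prev 6 → CONFLICT
9: bank 0 row 5 — prev 5 → HIT
10: bank 0 row 2 — prev 5 → CONFLICT
11: bank 0 row 5 — prev 2 → CONFLICT
12: bank 2 row 1 — prev None → EMPTY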